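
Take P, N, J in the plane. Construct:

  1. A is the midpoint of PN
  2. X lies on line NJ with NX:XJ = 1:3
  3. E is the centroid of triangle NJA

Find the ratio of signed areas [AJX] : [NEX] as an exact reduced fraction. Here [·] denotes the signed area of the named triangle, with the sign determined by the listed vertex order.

[AJX]:[NEX] = 9

Work in coordinates with P = (0, 0), N = (1, 0), J = (0, 1).
1. A is the midpoint of PN ⇒ A = (1/2, 0)
2. X lies on line NJ with NX:XJ = 1:3 ⇒ X = (3/4, 1/4)
3. E is the centroid of triangle NJA ⇒ E = (1/2, 1/3)
2·[AJX] = -3/8, 2·[NEX] = -1/24
[AJX]:[NEX] = -3/8:-1/24 = 9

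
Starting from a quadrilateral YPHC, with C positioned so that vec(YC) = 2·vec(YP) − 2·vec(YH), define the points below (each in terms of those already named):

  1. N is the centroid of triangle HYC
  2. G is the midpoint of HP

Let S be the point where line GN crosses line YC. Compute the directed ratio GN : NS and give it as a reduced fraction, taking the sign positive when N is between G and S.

Assign Y = (0, 0), P = (1, 0), H = (0, 1), C = (2, -2) — the answer is frame-independent, so this choice is without loss of generality.
1. N is the centroid of triangle HYC ⇒ N = (2/3, -1/3)
2. G is the midpoint of HP ⇒ G = (1/2, 1/2)
line GN meets YC at S = (3/4, -3/4)
N = G + t·(S−G) with t = 2/3, so GN:NS = 2/3:1/3

GN:NS = 2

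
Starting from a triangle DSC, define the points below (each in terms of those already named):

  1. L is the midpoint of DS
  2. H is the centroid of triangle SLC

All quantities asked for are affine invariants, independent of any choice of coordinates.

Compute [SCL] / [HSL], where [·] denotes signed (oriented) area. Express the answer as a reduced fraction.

Work in coordinates with D = (0, 0), S = (1, 0), C = (0, 1).
1. L is the midpoint of DS ⇒ L = (1/2, 0)
2. H is the centroid of triangle SLC ⇒ H = (1/2, 1/3)
2·[SCL] = 1/2, 2·[HSL] = -1/6
[SCL]:[HSL] = 1/2:-1/6 = -3

[SCL]:[HSL] = -3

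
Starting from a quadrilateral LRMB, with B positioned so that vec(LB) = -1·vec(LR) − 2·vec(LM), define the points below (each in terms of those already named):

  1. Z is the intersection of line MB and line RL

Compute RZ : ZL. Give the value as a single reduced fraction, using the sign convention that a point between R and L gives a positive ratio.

RZ:ZL = -4

Assign L = (0, 0), R = (1, 0), M = (0, 1), B = (-1, -2) — the answer is frame-independent, so this choice is without loss of generality.
1. Z is the intersection of line MB and line RL ⇒ Z = (-1/3, 0)
Z = R + t·(L−R) with t = 4/3, so RZ:ZL = t:(1−t) = 4/3:-1/3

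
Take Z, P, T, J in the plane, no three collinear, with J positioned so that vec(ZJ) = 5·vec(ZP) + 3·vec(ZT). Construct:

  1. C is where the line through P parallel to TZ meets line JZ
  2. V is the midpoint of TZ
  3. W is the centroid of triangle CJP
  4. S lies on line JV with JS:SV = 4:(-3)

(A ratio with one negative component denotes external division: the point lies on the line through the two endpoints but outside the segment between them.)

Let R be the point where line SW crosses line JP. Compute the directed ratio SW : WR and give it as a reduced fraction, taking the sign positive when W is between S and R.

SW:WR = 24

Choose coordinates Z = (0, 0), P = (1, 0), T = (0, 1), J = (5, 3).
1. C is where the line through P parallel to TZ meets line JZ ⇒ C = (1, 3/5)
2. V is the midpoint of TZ ⇒ V = (0, 1/2)
3. W is the centroid of triangle CJP ⇒ W = (7/3, 6/5)
4. S lies on line JV with JS:SV = 4:(-3) ⇒ S = (-15, -7)
line SW meets JP at R = (55/18, 37/24)
W = S + t·(R−S) with t = 24/25, so SW:WR = 24/25:1/25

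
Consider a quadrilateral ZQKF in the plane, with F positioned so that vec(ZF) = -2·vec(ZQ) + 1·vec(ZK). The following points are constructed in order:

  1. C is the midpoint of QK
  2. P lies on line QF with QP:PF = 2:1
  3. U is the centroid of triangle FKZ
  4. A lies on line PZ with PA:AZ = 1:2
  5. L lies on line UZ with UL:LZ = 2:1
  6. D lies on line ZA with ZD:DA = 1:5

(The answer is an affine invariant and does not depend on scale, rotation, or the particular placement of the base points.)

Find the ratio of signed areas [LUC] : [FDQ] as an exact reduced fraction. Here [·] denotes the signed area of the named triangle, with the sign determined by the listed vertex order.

[LUC]:[FDQ] = -1/2

Assign Z = (0, 0), Q = (1, 0), K = (0, 1), F = (-2, 1) — the answer is frame-independent, so this choice is without loss of generality.
1. C is the midpoint of QK ⇒ C = (1/2, 1/2)
2. P lies on line QF with QP:PF = 2:1 ⇒ P = (-1, 2/3)
3. U is the centroid of triangle FKZ ⇒ U = (-2/3, 2/3)
4. A lies on line PZ with PA:AZ = 1:2 ⇒ A = (-2/3, 4/9)
5. L lies on line UZ with UL:LZ = 2:1 ⇒ L = (-2/9, 2/9)
6. D lies on line ZA with ZD:DA = 1:5 ⇒ D = (-1/9, 2/27)
2·[LUC] = -4/9, 2·[FDQ] = 8/9
[LUC]:[FDQ] = -4/9:8/9 = -1/2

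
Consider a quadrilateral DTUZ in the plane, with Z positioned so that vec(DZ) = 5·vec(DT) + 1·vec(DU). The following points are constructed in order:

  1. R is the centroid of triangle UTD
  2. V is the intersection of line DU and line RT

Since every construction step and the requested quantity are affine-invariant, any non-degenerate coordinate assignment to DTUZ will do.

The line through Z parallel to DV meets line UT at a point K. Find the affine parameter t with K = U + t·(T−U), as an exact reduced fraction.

t = 5

Work in coordinates with D = (0, 0), T = (1, 0), U = (0, 1), Z = (5, 1).
1. R is the centroid of triangle UTD ⇒ R = (1/3, 1/3)
2. V is the intersection of line DU and line RT ⇒ V = (0, 1/2)
through Z parallel to DV: direction (0, 1/2); meets UT at K = (5, -4)
K = U + t·(T−U) with t = 5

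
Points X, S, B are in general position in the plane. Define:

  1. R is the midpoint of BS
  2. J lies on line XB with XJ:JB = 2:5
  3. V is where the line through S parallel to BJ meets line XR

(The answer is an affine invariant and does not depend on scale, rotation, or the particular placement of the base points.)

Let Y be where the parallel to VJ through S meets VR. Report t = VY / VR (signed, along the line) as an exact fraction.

t = 7

Work in coordinates with X = (0, 0), S = (1, 0), B = (0, 1).
1. R is the midpoint of BS ⇒ R = (1/2, 1/2)
2. J lies on line XB with XJ:JB = 2:5 ⇒ J = (0, 2/7)
3. V is where the line through S parallel to BJ meets line XR ⇒ V = (1, 1)
through S parallel to VJ: direction (-1, -5/7); meets VR at Y = (-5/2, -5/2)
Y = V + t·(R−V) with t = 7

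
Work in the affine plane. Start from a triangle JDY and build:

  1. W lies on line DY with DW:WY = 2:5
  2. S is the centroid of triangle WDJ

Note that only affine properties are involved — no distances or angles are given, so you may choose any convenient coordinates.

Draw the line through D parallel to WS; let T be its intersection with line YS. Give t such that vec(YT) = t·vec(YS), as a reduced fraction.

t = 7/5

Work in coordinates with J = (0, 0), D = (1, 0), Y = (0, 1).
1. W lies on line DY with DW:WY = 2:5 ⇒ W = (5/7, 2/7)
2. S is the centroid of triangle WDJ ⇒ S = (4/7, 2/21)
through D parallel to WS: direction (-1/7, -4/21); meets YS at T = (4/5, -4/15)
T = Y + t·(S−Y) with t = 7/5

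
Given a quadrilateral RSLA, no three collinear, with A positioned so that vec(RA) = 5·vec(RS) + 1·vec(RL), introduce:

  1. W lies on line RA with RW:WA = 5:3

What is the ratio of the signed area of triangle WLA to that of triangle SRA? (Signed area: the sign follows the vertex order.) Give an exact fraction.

Work in coordinates with R = (0, 0), S = (1, 0), L = (0, 1), A = (5, 1).
1. W lies on line RA with RW:WA = 5:3 ⇒ W = (25/8, 5/8)
2·[WLA] = -15/8, 2·[SRA] = -1
[WLA]:[SRA] = -15/8:-1 = 15/8

[WLA]:[SRA] = 15/8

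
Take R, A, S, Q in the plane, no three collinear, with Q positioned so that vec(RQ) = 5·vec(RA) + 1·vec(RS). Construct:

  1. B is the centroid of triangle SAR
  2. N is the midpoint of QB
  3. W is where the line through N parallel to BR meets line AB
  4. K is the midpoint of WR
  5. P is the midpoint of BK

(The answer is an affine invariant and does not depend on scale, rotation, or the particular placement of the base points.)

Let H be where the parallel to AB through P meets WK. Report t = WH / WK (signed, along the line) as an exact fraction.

t = 1/2

Choose coordinates R = (0, 0), A = (1, 0), S = (0, 1), Q = (5, 1).
1. B is the centroid of triangle SAR ⇒ B = (1/3, 1/3)
2. N is the midpoint of QB ⇒ N = (8/3, 2/3)
3. W is where the line through N parallel to BR meets line AB ⇒ W = (5/3, -1/3)
4. K is the midpoint of WR ⇒ K = (5/6, -1/6)
5. P is the midpoint of BK ⇒ P = (7/12, 1/12)
through P parallel to AB: direction (-2/3, 1/3); meets WK at H = (5/4, -1/4)
H = W + t·(K−W) with t = 1/2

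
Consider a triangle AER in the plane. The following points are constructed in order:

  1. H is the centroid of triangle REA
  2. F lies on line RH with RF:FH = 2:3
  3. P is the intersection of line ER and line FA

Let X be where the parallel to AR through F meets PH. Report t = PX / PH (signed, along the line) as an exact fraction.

t = -4/35

Work in coordinates with A = (0, 0), E = (1, 0), R = (0, 1).
1. H is the centroid of triangle REA ⇒ H = (1/3, 1/3)
2. F lies on line RH with RF:FH = 2:3 ⇒ F = (2/15, 11/15)
3. P is the intersection of line ER and line FA ⇒ P = (2/13, 11/13)
through F parallel to AR: direction (0, 1); meets PH at X = (2/15, 19/21)
X = P + t·(H−P) with t = -4/35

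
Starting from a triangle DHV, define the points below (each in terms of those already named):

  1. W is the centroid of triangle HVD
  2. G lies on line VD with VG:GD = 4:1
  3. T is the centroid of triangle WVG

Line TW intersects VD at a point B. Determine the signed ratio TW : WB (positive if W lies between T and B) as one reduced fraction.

TW:WB = -2/3

Choose coordinates D = (0, 0), H = (1, 0), V = (0, 1).
1. W is the centroid of triangle HVD ⇒ W = (1/3, 1/3)
2. G lies on line VD with VG:GD = 4:1 ⇒ G = (0, 1/5)
3. T is the centroid of triangle WVG ⇒ T = (1/9, 23/45)
line TW meets VD at B = (0, 3/5)
W = T + t·(B−T) with t = -2, so TW:WB = -2:3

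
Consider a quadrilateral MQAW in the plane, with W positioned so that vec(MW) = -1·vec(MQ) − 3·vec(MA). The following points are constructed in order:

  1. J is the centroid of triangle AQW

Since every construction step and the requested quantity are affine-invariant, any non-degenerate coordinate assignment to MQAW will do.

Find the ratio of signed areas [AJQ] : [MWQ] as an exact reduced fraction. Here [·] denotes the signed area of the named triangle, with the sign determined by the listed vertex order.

Work in coordinates with M = (0, 0), Q = (1, 0), A = (0, 1), W = (-1, -3).
1. J is the centroid of triangle AQW ⇒ J = (0, -2/3)
2·[AJQ] = 5/3, 2·[MWQ] = 3
[AJQ]:[MWQ] = 5/3:3 = 5/9

[AJQ]:[MWQ] = 5/9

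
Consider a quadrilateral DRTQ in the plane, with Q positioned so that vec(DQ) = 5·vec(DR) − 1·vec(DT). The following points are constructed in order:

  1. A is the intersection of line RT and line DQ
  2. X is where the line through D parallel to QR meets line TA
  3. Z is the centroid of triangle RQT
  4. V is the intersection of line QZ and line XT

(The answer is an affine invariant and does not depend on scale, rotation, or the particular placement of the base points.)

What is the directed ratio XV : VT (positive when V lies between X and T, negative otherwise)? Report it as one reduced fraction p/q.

XV:VT = 5/3

Set D = (0, 0), R = (1, 0), T = (0, 1), Q = (5, -1); any affine frame gives the same invariant.
1. A is the intersection of line RT and line DQ ⇒ A = (5/4, -1/4)
2. X is where the line through D parallel to QR meets line TA ⇒ X = (4/3, -1/3)
3. Z is the centroid of triangle RQT ⇒ Z = (2, 0)
4. V is the intersection of line QZ and line XT ⇒ V = (1/2, 1/2)
V = X + t·(T−X) with t = 5/8, so XV:VT = t:(1−t) = 5/8:3/8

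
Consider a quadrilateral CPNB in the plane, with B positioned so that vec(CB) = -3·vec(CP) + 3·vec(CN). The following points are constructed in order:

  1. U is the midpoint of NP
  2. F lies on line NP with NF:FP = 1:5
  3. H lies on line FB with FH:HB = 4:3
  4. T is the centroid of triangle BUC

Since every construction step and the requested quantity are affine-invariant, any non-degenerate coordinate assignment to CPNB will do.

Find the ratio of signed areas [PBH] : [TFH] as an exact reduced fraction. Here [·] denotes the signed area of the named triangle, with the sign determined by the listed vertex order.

Choose coordinates C = (0, 0), P = (1, 0), N = (0, 1), B = (-3, 3).
1. U is the midpoint of NP ⇒ U = (1/2, 1/2)
2. F lies on line NP with NF:FP = 1:5 ⇒ F = (1/6, 5/6)
3. H lies on line FB with FH:HB = 4:3 ⇒ H = (-23/14, 29/14)
4. T is the centroid of triangle BUC ⇒ T = (-5/6, 7/6)
2·[PBH] = -5/14, 2·[TFH] = 40/63
[PBH]:[TFH] = -5/14:40/63 = -9/16

[PBH]:[TFH] = -9/16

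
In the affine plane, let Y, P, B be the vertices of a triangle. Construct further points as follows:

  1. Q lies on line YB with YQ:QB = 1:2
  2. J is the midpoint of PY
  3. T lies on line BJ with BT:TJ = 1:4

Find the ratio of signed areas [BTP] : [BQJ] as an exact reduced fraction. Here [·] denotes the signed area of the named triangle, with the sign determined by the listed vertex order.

Assign Y = (0, 0), P = (1, 0), B = (0, 1) — the answer is frame-independent, so this choice is without loss of generality.
1. Q lies on line YB with YQ:QB = 1:2 ⇒ Q = (0, 1/3)
2. J is the midpoint of PY ⇒ J = (1/2, 0)
3. T lies on line BJ with BT:TJ = 1:4 ⇒ T = (1/10, 4/5)
2·[BTP] = 1/10, 2·[BQJ] = 1/3
[BTP]:[BQJ] = 1/10:1/3 = 3/10

[BTP]:[BQJ] = 3/10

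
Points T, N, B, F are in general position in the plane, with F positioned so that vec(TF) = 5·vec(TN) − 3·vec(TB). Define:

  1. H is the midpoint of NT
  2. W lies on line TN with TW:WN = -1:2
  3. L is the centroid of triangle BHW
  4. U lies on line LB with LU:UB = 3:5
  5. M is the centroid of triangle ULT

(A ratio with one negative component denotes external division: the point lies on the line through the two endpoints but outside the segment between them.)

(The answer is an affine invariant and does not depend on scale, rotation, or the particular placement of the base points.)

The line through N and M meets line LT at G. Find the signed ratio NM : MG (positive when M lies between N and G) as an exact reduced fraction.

Assign T = (0, 0), N = (1, 0), B = (0, 1), F = (5, -3) — the answer is frame-independent, so this choice is without loss of generality.
1. H is the midpoint of NT ⇒ H = (1/2, 0)
2. W lies on line TN with TW:WN = -1:2 ⇒ W = (-1, 0)
3. L is the centroid of triangle BHW ⇒ L = (-1/6, 1/3)
4. U lies on line LB with LU:UB = 3:5 ⇒ U = (-5/48, 7/12)
5. M is the centroid of triangle ULT ⇒ M = (-13/144, 11/36)
line NM meets LT at G = (-22/135, 44/135)
M = N + t·(G−N) with t = 15/16, so NM:MG = 15/16:1/16

NM:MG = 15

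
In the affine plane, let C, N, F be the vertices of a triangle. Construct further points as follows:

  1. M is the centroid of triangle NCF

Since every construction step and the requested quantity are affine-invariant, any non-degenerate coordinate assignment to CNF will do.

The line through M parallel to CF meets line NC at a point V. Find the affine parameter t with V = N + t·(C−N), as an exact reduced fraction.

t = 2/3

Choose coordinates C = (0, 0), N = (1, 0), F = (0, 1).
1. M is the centroid of triangle NCF ⇒ M = (1/3, 1/3)
through M parallel to CF: direction (0, 1); meets NC at V = (1/3, 0)
V = N + t·(C−N) with t = 2/3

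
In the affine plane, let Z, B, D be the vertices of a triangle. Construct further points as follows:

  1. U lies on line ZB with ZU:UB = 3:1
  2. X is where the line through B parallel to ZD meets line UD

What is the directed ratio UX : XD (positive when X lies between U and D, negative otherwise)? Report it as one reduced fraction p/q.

UX:XD = -1/4

Choose coordinates Z = (0, 0), B = (1, 0), D = (0, 1).
1. U lies on line ZB with ZU:UB = 3:1 ⇒ U = (3/4, 0)
2. X is where the line through B parallel to ZD meets line UD ⇒ X = (1, -1/3)
X = U + t·(D−U) with t = -1/3, so UX:XD = t:(1−t) = -1/3:4/3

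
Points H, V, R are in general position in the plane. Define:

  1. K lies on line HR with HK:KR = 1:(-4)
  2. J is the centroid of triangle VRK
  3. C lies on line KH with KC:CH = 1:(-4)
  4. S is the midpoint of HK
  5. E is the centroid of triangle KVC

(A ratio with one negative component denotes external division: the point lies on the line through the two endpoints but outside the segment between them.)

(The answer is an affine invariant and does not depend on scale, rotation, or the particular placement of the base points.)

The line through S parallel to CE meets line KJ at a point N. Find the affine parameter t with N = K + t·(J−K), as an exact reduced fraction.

Set H = (0, 0), V = (1, 0), R = (0, 1); any affine frame gives the same invariant.
1. K lies on line HR with HK:KR = 1:(-4) ⇒ K = (0, -1/3)
2. J is the centroid of triangle VRK ⇒ J = (1/3, 2/9)
3. C lies on line KH with KC:CH = 1:(-4) ⇒ C = (0, -4/9)
4. S is the midpoint of HK ⇒ S = (0, -1/6)
5. E is the centroid of triangle KVC ⇒ E = (1/3, -7/27)
through S parallel to CE: direction (1/3, 5/27); meets KJ at N = (3/20, -1/12)
N = K + t·(J−K) with t = 9/20

t = 9/20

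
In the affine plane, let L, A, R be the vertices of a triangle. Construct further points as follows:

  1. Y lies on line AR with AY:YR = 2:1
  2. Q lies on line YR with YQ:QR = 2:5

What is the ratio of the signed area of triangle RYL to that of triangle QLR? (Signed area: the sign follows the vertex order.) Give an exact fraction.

[RYL]:[QLR] = 7/5

Choose coordinates L = (0, 0), A = (1, 0), R = (0, 1).
1. Y lies on line AR with AY:YR = 2:1 ⇒ Y = (1/3, 2/3)
2. Q lies on line YR with YQ:QR = 2:5 ⇒ Q = (5/21, 16/21)
2·[RYL] = -1/3, 2·[QLR] = -5/21
[RYL]:[QLR] = -1/3:-5/21 = 7/5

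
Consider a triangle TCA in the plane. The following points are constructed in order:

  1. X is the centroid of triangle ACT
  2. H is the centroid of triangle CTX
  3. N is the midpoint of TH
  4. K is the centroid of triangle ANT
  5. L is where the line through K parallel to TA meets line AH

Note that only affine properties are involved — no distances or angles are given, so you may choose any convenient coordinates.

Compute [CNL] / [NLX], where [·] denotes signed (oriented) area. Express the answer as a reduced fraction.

[CNL]:[NLX] = 33/7

Work in coordinates with T = (0, 0), C = (1, 0), A = (0, 1).
1. X is the centroid of triangle ACT ⇒ X = (1/3, 1/3)
2. H is the centroid of triangle CTX ⇒ H = (4/9, 1/9)
3. N is the midpoint of TH ⇒ N = (2/9, 1/18)
4. K is the centroid of triangle ANT ⇒ K = (2/27, 19/54)
5. L is where the line through K parallel to TA meets line AH ⇒ L = (2/27, 23/27)
2·[CNL] = -11/18, 2·[NLX] = -7/54
[CNL]:[NLX] = -11/18:-7/54 = 33/7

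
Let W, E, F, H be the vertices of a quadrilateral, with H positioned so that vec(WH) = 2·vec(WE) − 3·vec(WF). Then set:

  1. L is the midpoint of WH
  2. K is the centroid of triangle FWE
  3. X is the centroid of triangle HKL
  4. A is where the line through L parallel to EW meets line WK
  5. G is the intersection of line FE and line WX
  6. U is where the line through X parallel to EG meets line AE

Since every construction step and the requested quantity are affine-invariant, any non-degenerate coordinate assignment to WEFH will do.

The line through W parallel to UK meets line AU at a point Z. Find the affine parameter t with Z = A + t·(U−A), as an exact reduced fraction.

t = 9/11

Set W = (0, 0), E = (1, 0), F = (0, 1), H = (2, -3); any affine frame gives the same invariant.
1. L is the midpoint of WH ⇒ L = (1, -3/2)
2. K is the centroid of triangle FWE ⇒ K = (1/3, 1/3)
3. X is the centroid of triangle HKL ⇒ X = (10/9, -25/18)
4. A is where the line through L parallel to EW meets line WK ⇒ A = (-3/2, -3/2)
5. G is the intersection of line FE and line WX ⇒ G = (-4, 5)
6. U is where the line through X parallel to EG meets line AE ⇒ U = (29/144, -23/48)
through W parallel to UK: direction (19/144, 13/16); meets AU at Z = (-19/176, -117/176)
Z = A + t·(U−A) with t = 9/11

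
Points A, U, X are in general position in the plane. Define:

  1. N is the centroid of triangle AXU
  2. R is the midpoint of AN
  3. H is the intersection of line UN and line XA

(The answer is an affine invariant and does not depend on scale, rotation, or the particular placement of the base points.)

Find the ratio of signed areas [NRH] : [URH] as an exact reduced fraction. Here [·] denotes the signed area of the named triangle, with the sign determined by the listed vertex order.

[NRH]:[URH] = 1/3

Choose coordinates A = (0, 0), U = (1, 0), X = (0, 1).
1. N is the centroid of triangle AXU ⇒ N = (1/3, 1/3)
2. R is the midpoint of AN ⇒ R = (1/6, 1/6)
3. H is the intersection of line UN and line XA ⇒ H = (0, 1/2)
2·[NRH] = -1/12, 2·[URH] = -1/4
[NRH]:[URH] = -1/12:-1/4 = 1/3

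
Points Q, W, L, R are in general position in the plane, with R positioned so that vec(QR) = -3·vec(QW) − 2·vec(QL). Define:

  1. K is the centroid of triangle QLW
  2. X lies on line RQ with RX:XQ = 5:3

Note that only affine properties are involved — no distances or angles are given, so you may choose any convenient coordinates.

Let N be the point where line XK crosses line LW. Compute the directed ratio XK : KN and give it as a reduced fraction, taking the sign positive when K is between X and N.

Assign Q = (0, 0), W = (1, 0), L = (0, 1), R = (-3, -2) — the answer is frame-independent, so this choice is without loss of generality.
1. K is the centroid of triangle QLW ⇒ K = (1/3, 1/3)
2. X lies on line RQ with RX:XQ = 5:3 ⇒ X = (-9/8, -3/4)
line XK meets LW at N = (32/61, 29/61)
K = X + t·(N−X) with t = 61/69, so XK:KN = 61/69:8/69

XK:KN = 61/8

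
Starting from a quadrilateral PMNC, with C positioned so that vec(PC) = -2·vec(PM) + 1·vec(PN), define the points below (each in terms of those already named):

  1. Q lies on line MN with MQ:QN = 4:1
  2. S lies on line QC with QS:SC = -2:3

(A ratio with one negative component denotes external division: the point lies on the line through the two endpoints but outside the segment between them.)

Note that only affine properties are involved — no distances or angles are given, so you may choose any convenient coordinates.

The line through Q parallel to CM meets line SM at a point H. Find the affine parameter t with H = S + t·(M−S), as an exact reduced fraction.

Choose coordinates P = (0, 0), M = (1, 0), N = (0, 1), C = (-2, 1).
1. Q lies on line MN with MQ:QN = 4:1 ⇒ Q = (1/5, 4/5)
2. S lies on line QC with QS:SC = -2:3 ⇒ S = (23/5, 2/5)
through Q parallel to CM: direction (3, -1); meets SM at H = (11/5, 2/15)
H = S + t·(M−S) with t = 2/3

t = 2/3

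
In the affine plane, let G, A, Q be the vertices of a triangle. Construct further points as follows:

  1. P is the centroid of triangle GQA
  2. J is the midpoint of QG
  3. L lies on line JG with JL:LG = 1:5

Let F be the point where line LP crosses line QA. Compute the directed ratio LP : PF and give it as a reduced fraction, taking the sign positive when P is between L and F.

Assign G = (0, 0), A = (1, 0), Q = (0, 1) — the answer is frame-independent, so this choice is without loss of generality.
1. P is the centroid of triangle GQA ⇒ P = (1/3, 1/3)
2. J is the midpoint of QG ⇒ J = (0, 1/2)
3. L lies on line JG with JL:LG = 1:5 ⇒ L = (0, 5/12)
line LP meets QA at F = (7/9, 2/9)
P = L + t·(F−L) with t = 3/7, so LP:PF = 3/7:4/7

LP:PF = 3/4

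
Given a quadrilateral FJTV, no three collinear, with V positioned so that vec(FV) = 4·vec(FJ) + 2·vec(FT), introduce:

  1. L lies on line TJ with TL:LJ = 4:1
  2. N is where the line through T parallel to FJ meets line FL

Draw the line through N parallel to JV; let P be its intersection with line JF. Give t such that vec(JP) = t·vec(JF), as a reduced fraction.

Choose coordinates F = (0, 0), J = (1, 0), T = (0, 1), V = (4, 2).
1. L lies on line TJ with TL:LJ = 4:1 ⇒ L = (4/5, 1/5)
2. N is where the line through T parallel to FJ meets line FL ⇒ N = (4, 1)
through N parallel to JV: direction (3, 2); meets JF at P = (5/2, 0)
P = J + t·(F−J) with t = -3/2

t = -3/2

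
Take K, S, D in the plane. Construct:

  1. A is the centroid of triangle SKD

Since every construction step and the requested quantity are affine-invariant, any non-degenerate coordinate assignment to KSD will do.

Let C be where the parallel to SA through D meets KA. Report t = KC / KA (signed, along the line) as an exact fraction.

t = 2

Choose coordinates K = (0, 0), S = (1, 0), D = (0, 1).
1. A is the centroid of triangle SKD ⇒ A = (1/3, 1/3)
through D parallel to SA: direction (-2/3, 1/3); meets KA at C = (2/3, 2/3)
C = K + t·(A−K) with t = 2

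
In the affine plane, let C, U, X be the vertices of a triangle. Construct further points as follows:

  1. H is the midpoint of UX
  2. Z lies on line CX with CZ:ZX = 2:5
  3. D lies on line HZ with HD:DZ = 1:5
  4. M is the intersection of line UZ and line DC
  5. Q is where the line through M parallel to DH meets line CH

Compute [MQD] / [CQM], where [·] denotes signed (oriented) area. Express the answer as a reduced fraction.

Choose coordinates C = (0, 0), U = (1, 0), X = (0, 1).
1. H is the midpoint of UX ⇒ H = (1/2, 1/2)
2. Z lies on line CX with CZ:ZX = 2:5 ⇒ Z = (0, 2/7)
3. D lies on line HZ with HD:DZ = 1:5 ⇒ D = (5/12, 13/28)
4. M is the intersection of line UZ and line DC ⇒ M = (10/49, 78/343)
5. Q is where the line through M parallel to DH meets line CH ⇒ Q = (12/49, 12/49)
2·[MQD] = 100/16807, 2·[CQM] = 96/16807
[MQD]:[CQM] = 100/16807:96/16807 = 25/24

[MQD]:[CQM] = 25/24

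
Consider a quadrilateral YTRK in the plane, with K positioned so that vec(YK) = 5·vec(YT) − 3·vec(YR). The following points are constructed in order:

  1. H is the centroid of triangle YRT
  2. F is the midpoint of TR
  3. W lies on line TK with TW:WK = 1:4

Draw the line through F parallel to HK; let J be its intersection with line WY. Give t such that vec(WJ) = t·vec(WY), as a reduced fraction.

t = -1/4

Choose coordinates Y = (0, 0), T = (1, 0), R = (0, 1), K = (5, -3).
1. H is the centroid of triangle YRT ⇒ H = (1/3, 1/3)
2. F is the midpoint of TR ⇒ F = (1/2, 1/2)
3. W lies on line TK with TW:WK = 1:4 ⇒ W = (9/5, -3/5)
through F parallel to HK: direction (14/3, -10/3); meets WY at J = (9/4, -3/4)
J = W + t·(Y−W) with t = -1/4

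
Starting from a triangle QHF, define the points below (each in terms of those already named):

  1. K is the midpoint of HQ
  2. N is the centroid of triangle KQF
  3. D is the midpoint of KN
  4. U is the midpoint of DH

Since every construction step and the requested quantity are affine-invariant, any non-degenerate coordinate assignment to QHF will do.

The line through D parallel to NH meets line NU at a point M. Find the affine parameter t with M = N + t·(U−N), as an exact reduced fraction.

t = 2

Choose coordinates Q = (0, 0), H = (1, 0), F = (0, 1).
1. K is the midpoint of HQ ⇒ K = (1/2, 0)
2. N is the centroid of triangle KQF ⇒ N = (1/6, 1/3)
3. D is the midpoint of KN ⇒ D = (1/3, 1/6)
4. U is the midpoint of DH ⇒ U = (2/3, 1/12)
through D parallel to NH: direction (5/6, -1/3); meets NU at M = (7/6, -1/6)
M = N + t·(U−N) with t = 2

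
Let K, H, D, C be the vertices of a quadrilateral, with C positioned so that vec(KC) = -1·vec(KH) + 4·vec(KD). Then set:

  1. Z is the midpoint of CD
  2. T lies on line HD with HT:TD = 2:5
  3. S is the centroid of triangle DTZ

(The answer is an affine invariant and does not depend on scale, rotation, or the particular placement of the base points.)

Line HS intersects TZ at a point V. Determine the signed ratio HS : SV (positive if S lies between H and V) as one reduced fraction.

HS:SV = -11/5

Choose coordinates K = (0, 0), H = (1, 0), D = (0, 1), C = (-1, 4).
1. Z is the midpoint of CD ⇒ Z = (-1/2, 5/2)
2. T lies on line HD with HT:TD = 2:5 ⇒ T = (5/7, 2/7)
3. S is the centroid of triangle DTZ ⇒ S = (1/14, 53/42)
line HS meets TZ at V = (38/77, 53/77)
S = H + t·(V−H) with t = 11/6, so HS:SV = 11/6:-5/6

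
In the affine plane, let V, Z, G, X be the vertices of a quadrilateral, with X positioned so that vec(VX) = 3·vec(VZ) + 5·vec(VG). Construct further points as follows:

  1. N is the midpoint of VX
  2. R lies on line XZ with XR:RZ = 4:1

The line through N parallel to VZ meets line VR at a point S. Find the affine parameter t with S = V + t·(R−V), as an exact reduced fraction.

t = 5/2

Choose coordinates V = (0, 0), Z = (1, 0), G = (0, 1), X = (3, 5).
1. N is the midpoint of VX ⇒ N = (3/2, 5/2)
2. R lies on line XZ with XR:RZ = 4:1 ⇒ R = (7/5, 1)
through N parallel to VZ: direction (1, 0); meets VR at S = (7/2, 5/2)
S = V + t·(R−V) with t = 5/2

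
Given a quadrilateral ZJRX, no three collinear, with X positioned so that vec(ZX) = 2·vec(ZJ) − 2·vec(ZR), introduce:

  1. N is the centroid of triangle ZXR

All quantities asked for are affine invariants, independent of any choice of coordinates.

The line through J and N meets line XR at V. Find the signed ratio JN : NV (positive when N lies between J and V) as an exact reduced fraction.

Work in coordinates with Z = (0, 0), J = (1, 0), R = (0, 1), X = (2, -2).
1. N is the centroid of triangle ZXR ⇒ N = (2/3, -1/3)
line JN meets XR at V = (4/5, -1/5)
N = J + t·(V−J) with t = 5/3, so JN:NV = 5/3:-2/3

JN:NV = -5/2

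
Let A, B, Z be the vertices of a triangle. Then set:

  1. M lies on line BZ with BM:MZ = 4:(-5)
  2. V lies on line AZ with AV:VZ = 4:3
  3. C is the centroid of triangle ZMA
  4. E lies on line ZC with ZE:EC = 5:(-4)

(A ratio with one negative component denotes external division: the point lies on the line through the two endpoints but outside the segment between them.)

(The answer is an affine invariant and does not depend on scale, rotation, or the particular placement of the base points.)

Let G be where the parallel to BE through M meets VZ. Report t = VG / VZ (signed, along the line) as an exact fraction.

t = 241/66

Assign A = (0, 0), B = (1, 0), Z = (0, 1) — the answer is frame-independent, so this choice is without loss of generality.
1. M lies on line BZ with BM:MZ = 4:(-5) ⇒ M = (5, -4)
2. V lies on line AZ with AV:VZ = 4:3 ⇒ V = (0, 4/7)
3. C is the centroid of triangle ZMA ⇒ C = (5/3, -1)
4. E lies on line ZC with ZE:EC = 5:(-4) ⇒ E = (25/3, -9)
through M parallel to BE: direction (22/3, -9); meets VZ at G = (0, 47/22)
G = V + t·(Z−V) with t = 241/66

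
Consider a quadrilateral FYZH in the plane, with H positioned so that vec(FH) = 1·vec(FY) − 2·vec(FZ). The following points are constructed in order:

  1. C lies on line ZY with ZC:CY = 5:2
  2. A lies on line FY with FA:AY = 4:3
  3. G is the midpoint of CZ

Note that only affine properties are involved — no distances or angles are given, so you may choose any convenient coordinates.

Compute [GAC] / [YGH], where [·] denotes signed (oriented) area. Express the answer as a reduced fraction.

Set F = (0, 0), Y = (1, 0), Z = (0, 1), H = (1, -2); any affine frame gives the same invariant.
1. C lies on line ZY with ZC:CY = 5:2 ⇒ C = (5/7, 2/7)
2. A lies on line FY with FA:AY = 4:3 ⇒ A = (4/7, 0)
3. G is the midpoint of CZ ⇒ G = (5/14, 9/14)
2·[GAC] = 15/98, 2·[YGH] = 9/7
[GAC]:[YGH] = 15/98:9/7 = 5/42

[GAC]:[YGH] = 5/42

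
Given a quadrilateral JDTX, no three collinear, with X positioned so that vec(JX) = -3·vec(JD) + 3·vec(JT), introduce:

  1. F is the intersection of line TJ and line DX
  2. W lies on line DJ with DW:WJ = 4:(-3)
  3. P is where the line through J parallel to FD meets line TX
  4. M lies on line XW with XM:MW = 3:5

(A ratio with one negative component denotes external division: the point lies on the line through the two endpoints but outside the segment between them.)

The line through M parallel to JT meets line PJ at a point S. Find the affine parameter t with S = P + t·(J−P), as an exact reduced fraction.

Work in coordinates with J = (0, 0), D = (1, 0), T = (0, 1), X = (-3, 3).
1. F is the intersection of line TJ and line DX ⇒ F = (0, 3/4)
2. W lies on line DJ with DW:WJ = 4:(-3) ⇒ W = (-3, 0)
3. P is where the line through J parallel to FD meets line TX ⇒ P = (-12, 9)
4. M lies on line XW with XM:MW = 3:5 ⇒ M = (-3, 15/8)
through M parallel to JT: direction (0, 1); meets PJ at S = (-3, 9/4)
S = P + t·(J−P) with t = 3/4

t = 3/4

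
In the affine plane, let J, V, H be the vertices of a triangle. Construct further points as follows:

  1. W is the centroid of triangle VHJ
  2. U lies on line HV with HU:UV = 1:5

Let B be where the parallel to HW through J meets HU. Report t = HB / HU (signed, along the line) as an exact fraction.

t = -6

Set J = (0, 0), V = (1, 0), H = (0, 1); any affine frame gives the same invariant.
1. W is the centroid of triangle VHJ ⇒ W = (1/3, 1/3)
2. U lies on line HV with HU:UV = 1:5 ⇒ U = (1/6, 5/6)
through J parallel to HW: direction (1/3, -2/3); meets HU at B = (-1, 2)
B = H + t·(U−H) with t = -6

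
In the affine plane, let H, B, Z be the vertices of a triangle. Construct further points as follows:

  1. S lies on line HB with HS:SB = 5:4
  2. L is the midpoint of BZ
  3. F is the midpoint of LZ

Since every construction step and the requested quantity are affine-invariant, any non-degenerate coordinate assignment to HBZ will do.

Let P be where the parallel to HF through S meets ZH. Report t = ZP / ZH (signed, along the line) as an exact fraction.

t = 8/3

Work in coordinates with H = (0, 0), B = (1, 0), Z = (0, 1).
1. S lies on line HB with HS:SB = 5:4 ⇒ S = (5/9, 0)
2. L is the midpoint of BZ ⇒ L = (1/2, 1/2)
3. F is the midpoint of LZ ⇒ F = (1/4, 3/4)
through S parallel to HF: direction (1/4, 3/4); meets ZH at P = (0, -5/3)
P = Z + t·(H−Z) with t = 8/3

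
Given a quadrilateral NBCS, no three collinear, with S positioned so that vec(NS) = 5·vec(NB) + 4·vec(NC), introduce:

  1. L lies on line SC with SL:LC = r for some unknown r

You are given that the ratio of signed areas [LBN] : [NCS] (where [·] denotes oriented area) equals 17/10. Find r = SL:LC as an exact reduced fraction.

Work in coordinates with N = (0, 0), B = (1, 0), C = (0, 1), S = (5, 4).
1. With SL:LC = r, write λ = r/(r+1) so L = S + λ·(C−S); L is affine-linear in λ
Every point depending on L is an affine combination of L and λ-independent points, so each such coordinate is linear in λ; the λ² term in each signed area is a multiple of (C−S)×(C−S) = 0, so 2·[LBN] and 2·[NCS] are each linear in λ. Evaluating at λ=0 and λ=1:
  2·[LBN] = 3·λ − 4,   2·[NCS] = -5
So [LBN]:[NCS] = (3·λ − 4) / (-5). Setting this equal to 17/10:
  3·λ − 4 = 17/10·(-5)  ⇒  λ = -3/2
Then r = λ/(1−λ) = (-3/2)/(5/2) = -3/5. Check: with r = -3/5, L = (25/2, 17/2) and [LBN]:[NCS] = 17/10 as required.

r = -3/5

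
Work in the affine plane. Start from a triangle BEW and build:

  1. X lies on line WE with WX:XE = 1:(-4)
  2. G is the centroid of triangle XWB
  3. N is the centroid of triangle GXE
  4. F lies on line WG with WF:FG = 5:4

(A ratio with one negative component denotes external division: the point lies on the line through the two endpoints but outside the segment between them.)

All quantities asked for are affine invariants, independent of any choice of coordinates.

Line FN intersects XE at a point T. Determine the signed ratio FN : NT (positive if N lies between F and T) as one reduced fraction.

FN:NT = 2/3

Choose coordinates B = (0, 0), E = (1, 0), W = (0, 1).
1. X lies on line WE with WX:XE = 1:(-4) ⇒ X = (-1/3, 4/3)
2. G is the centroid of triangle XWB ⇒ G = (-1/9, 7/9)
3. N is the centroid of triangle GXE ⇒ N = (5/27, 19/27)
4. F lies on line WG with WF:FG = 5:4 ⇒ F = (-5/81, 71/81)
line FN meets XE at T = (5/9, 4/9)
N = F + t·(T−F) with t = 2/5, so FN:NT = 2/5:3/5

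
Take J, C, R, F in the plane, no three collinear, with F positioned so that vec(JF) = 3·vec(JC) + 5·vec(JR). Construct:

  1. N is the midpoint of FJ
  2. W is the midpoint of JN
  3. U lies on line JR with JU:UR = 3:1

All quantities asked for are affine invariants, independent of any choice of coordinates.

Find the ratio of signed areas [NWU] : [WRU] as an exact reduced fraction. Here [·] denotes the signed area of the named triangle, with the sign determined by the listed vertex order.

[NWU]:[WRU] = -3

Choose coordinates J = (0, 0), C = (1, 0), R = (0, 1), F = (3, 5).
1. N is the midpoint of FJ ⇒ N = (3/2, 5/2)
2. W is the midpoint of JN ⇒ W = (3/4, 5/4)
3. U lies on line JR with JU:UR = 3:1 ⇒ U = (0, 3/4)
2·[NWU] = -9/16, 2·[WRU] = 3/16
[NWU]:[WRU] = -9/16:3/16 = -3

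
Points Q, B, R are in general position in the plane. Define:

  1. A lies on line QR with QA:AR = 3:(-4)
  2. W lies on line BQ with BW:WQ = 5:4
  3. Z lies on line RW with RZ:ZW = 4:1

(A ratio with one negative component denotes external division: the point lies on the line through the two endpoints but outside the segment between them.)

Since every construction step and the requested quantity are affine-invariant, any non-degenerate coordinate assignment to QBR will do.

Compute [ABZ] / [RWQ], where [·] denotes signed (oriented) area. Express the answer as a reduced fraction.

[ABZ]:[RWQ] = -24/5

Set Q = (0, 0), B = (1, 0), R = (0, 1); any affine frame gives the same invariant.
1. A lies on line QR with QA:AR = 3:(-4) ⇒ A = (0, -3)
2. W lies on line BQ with BW:WQ = 5:4 ⇒ W = (4/9, 0)
3. Z lies on line RW with RZ:ZW = 4:1 ⇒ Z = (16/45, 1/5)
2·[ABZ] = 32/15, 2·[RWQ] = -4/9
[ABZ]:[RWQ] = 32/15:-4/9 = -24/5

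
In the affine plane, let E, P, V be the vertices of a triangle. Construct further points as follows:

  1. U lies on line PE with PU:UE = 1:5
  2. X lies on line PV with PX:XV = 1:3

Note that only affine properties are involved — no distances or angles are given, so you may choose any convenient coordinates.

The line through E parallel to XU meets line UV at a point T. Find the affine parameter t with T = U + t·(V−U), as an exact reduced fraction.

Choose coordinates E = (0, 0), P = (1, 0), V = (0, 1).
1. U lies on line PE with PU:UE = 1:5 ⇒ U = (5/6, 0)
2. X lies on line PV with PX:XV = 1:3 ⇒ X = (3/4, 1/4)
through E parallel to XU: direction (1/12, -1/4); meets UV at T = (-5/9, 5/3)
T = U + t·(V−U) with t = 5/3

t = 5/3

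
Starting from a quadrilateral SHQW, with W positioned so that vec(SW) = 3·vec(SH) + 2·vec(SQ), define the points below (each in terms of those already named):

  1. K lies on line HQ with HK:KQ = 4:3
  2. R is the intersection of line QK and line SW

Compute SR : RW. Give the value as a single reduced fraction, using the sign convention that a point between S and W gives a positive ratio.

Work in coordinates with S = (0, 0), H = (1, 0), Q = (0, 1), W = (3, 2).
1. K lies on line HQ with HK:KQ = 4:3 ⇒ K = (3/7, 4/7)
2. R is the intersection of line QK and line SW ⇒ R = (3/5, 2/5)
R = S + t·(W−S) with t = 1/5, so SR:RW = t:(1−t) = 1/5:4/5

SR:RW = 1/4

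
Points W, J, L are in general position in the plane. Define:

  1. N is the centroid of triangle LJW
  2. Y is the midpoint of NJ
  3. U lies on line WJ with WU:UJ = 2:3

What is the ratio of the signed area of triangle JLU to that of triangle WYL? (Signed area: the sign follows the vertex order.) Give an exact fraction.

[JLU]:[WYL] = 9/10

Work in coordinates with W = (0, 0), J = (1, 0), L = (0, 1).
1. N is the centroid of triangle LJW ⇒ N = (1/3, 1/3)
2. Y is the midpoint of NJ ⇒ Y = (2/3, 1/6)
3. U lies on line WJ with WU:UJ = 2:3 ⇒ U = (2/5, 0)
2·[JLU] = 3/5, 2·[WYL] = 2/3
[JLU]:[WYL] = 3/5:2/3 = 9/10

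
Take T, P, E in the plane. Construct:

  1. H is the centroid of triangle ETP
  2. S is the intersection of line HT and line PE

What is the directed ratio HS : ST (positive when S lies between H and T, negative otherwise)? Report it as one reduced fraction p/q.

Set T = (0, 0), P = (1, 0), E = (0, 1); any affine frame gives the same invariant.
1. H is the centroid of triangle ETP ⇒ H = (1/3, 1/3)
2. S is the intersection of line HT and line PE ⇒ S = (1/2, 1/2)
S = H + t·(T−H) with t = -1/2, so HS:ST = t:(1−t) = -1/2:3/2

HS:ST = -1/3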